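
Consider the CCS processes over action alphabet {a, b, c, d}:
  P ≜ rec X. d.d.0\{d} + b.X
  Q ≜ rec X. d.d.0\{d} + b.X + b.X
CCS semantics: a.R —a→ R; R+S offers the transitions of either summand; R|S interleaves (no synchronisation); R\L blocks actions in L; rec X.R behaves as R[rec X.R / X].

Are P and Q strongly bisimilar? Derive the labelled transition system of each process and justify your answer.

P's transition system — 3 states:
  s0 = rec X. d.d.0\{d} + b.X → --b--▸ s0, --d--▸ s1
  s1 = d.0\{d} → --d--▸ s2
  s2 = 0\{d} → ∅
Q's transition system — 3 states:
  t0 = rec X. d.d.0\{d} + b.X + b.X → --b--▸ t0, --d--▸ t1
  t1 = d.0\{d} → --d--▸ t2
  t2 = 0\{d} → ∅
Partition-refinement fixed point:
  B0 = {s0, t0}
  B1 = {s1, t1}
  B2 = {s2, t2}
s0 ∈ B0, t0 ∈ B0 → same block

bisimilar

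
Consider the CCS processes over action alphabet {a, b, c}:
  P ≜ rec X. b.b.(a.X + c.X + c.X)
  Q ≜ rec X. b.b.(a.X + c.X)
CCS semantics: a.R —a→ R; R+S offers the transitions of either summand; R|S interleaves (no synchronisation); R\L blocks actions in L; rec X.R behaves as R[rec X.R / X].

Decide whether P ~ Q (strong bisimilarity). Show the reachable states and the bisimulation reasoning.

P's transition system — 3 states:
  u0 = rec X. b.b.(a.X + c.X + c.X) → ··b··> u1
  u1 = b.(a.(rec X. b.b.(a.X + c.X + c.X)) + c.(rec X. b.b.(a.X + c.X + c.X)) + c.(rec X. b.b.(a.X + c.X + c.X))) → ··b··> u2
  u2 = a.(rec X. b.b.(a.X + c.X + c.X)) + c.(rec X. b.b.(a.X + c.X + c.X)) + c.(rec X. b.b.(a.X + c.X + c.X)) → ··a··> u0, ··c··> u0
Q's transition system — 3 states:
  v0 = rec X. b.b.(a.X + c.X) → ··b··> v1
  v1 = b.(a.(rec X. b.b.(a.X + c.X)) + c.(rec X. b.b.(a.X + c.X))) → ··b··> v2
  v2 = a.(rec X. b.b.(a.X + c.X)) + c.(rec X. b.b.(a.X + c.X)) → ··a··> v0, ··c··> v0
Coarsest stable partition (strong bisimilarity classes):
  B0 = {u0, v0}
  B1 = {u1, v1}
  B2 = {u2, v2}
u0 ∈ B0, v0 ∈ B0 → same block

P ~ Q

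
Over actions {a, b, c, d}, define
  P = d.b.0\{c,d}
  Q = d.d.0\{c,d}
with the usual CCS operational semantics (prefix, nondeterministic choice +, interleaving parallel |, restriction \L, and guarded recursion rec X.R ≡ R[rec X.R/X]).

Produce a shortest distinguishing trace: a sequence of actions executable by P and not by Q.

P's transition system — 3 states:
  p0 = d.b.0\{c,d} → =d=> p1
  p1 = b.0\{c,d} → =b=> p2
  p2 = 0\{c,d} → ·
Q's transition system — 3 states:
  q0 = d.d.0\{c,d} → =d=> q1
  q1 = d.0\{c,d} → =d=> q2
  q2 = 0\{c,d} → ·
Trace ⟨db⟩ through P, begin at {p0}:
  after d @ step 1: {p1}
  after b @ step 2: {p2}
  — P admits the full trace.
Trace ⟨db⟩ through Q, begin at {q0}:
  after d @ step 1: {q1}
  after b @ step 2: ∅  — Q cannot continue

db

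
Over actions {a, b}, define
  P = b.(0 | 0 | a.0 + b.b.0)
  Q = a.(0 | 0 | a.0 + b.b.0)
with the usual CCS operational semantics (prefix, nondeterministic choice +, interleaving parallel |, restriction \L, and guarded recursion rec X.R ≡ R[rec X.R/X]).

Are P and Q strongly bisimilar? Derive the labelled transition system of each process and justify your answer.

not bisimilar

LTS(P): 5 reachable states
  p0 = b.(0 | 0 | a.0 + b.b.0) :: -b-> p1
  p1 = 0 | 0 | a.0 + b.b.0 :: -a-> p2, -b-> p3
  p2 = 0 | 0 | 0 :: stopped
  p3 = b.0 :: -b-> p4
  p4 = 0 :: stopped
LTS(Q): 5 reachable states
  q0 = a.(0 | 0 | a.0 + b.b.0) :: -a-> q1
  q1 = 0 | 0 | a.0 + b.b.0 :: -a-> q2, -b-> q3
  q2 = 0 | 0 | 0 :: stopped
  q3 = b.0 :: -b-> q4
  q4 = 0 :: stopped
Partition-refinement fixed point:
  B0 = {p0}
  B1 = {p1, q1}
  B2 = {p2, p4, q2, q4}
  B3 = {p3, q3}
  B4 = {q0}
p0 ∈ B0, q0 ∈ B4 → different blocks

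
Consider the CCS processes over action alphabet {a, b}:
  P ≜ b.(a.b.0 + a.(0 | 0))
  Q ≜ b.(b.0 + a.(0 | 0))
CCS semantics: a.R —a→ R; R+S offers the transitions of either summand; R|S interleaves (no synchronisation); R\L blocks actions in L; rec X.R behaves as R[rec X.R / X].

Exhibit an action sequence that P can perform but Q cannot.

LTS(P): 5 reachable states
  m0 = b.(a.b.0 + a.(0 | 0)) ⊢ ··b··> m1
  m1 = a.b.0 + a.(0 | 0) ⊢ ··a··> m2, ··a··> m3
  m2 = 0 | 0 ⊢ ∅
  m3 = b.0 ⊢ ··b··> m4
  m4 = 0 ⊢ ∅
LTS(Q): 4 reachable states
  n0 = b.(b.0 + a.(0 | 0)) ⊢ ··b··> n1
  n1 = b.0 + a.(0 | 0) ⊢ ··a··> n2, ··b··> n3
  n2 = 0 | 0 ⊢ ∅
  n3 = 0 ⊢ ∅
Executing bab from P (initial set {m0}):
  [1] b ⇒ {m1}
  [2] a ⇒ {m2, m3}
  [3] b ⇒ {m4}
  — P admits the full trace.
Executing bab from Q (initial set {n0}):
  [1] b ⇒ {n1}
  [2] a ⇒ {n2}
  [3] b ⇒ ∅ (Q stuck)

bab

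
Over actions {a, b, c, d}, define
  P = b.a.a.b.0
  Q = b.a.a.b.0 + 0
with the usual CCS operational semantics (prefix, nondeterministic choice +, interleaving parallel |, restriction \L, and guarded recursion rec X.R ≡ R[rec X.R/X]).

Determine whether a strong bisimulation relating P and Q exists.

bisimilar

Reachable graph of P (5 states):
  u0 = b.a.a.b.0 :: --b--▸ u1
  u1 = a.a.b.0 :: --a--▸ u2
  u2 = a.b.0 :: --a--▸ u3
  u3 = b.0 :: --b--▸ u4
  u4 = 0 :: deadlocked
Reachable graph of Q (5 states):
  v0 = b.a.a.b.0 + 0 :: --b--▸ v1
  v1 = a.a.b.0 :: --a--▸ v2
  v2 = a.b.0 :: --a--▸ v3
  v3 = b.0 :: --b--▸ v4
  v4 = 0 :: deadlocked
Coarsest stable partition (strong bisimilarity classes):
  B0 = {u0, v0}
  B1 = {u1, v1}
  B2 = {u2, v2}
  B3 = {u3, v3}
  B4 = {u4, v4}
u0 ∈ B0, v0 ∈ B0 → same block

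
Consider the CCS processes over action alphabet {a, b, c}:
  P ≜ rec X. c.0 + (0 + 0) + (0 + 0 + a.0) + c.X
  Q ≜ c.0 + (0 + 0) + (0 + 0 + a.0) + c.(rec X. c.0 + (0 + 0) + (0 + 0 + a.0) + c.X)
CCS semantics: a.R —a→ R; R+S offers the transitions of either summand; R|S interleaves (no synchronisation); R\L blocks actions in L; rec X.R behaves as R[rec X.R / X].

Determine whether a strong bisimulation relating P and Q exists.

LTS(P): 2 reachable states
  u0 = rec X. c.0 + (0 + 0) + (0 + 0 + a.0) + c.X → -a-> u1, -c-> u0, -c-> u1
  u1 = 0 → ·
LTS(Q): 3 reachable states
  v0 = c.0 + (0 + 0) + (0 + 0 + a.0) + c.(rec X. c.0 + (0 + 0) + (0 + 0 + a.0) + c.X) → -a-> v1, -c-> v1, -c-> v2
  v1 = 0 → ·
  v2 = rec X. c.0 + (0 + 0) + (0 + 0 + a.0) + c.X → -a-> v1, -c-> v1, -c-> v2
Partition-refinement fixed point:
  B0 = {u0, v0, v2}
  B1 = {u1, v1}
u0 ∈ B0, v0 ∈ B0 → same block

bisimilar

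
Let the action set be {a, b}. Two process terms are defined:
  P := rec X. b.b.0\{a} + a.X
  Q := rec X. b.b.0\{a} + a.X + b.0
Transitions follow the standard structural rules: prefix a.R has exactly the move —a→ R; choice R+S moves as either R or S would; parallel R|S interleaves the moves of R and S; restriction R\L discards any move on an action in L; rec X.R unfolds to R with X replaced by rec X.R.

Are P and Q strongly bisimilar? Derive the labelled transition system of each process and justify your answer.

NO

Reachable graph of P (3 states):
  m0 = rec X. b.b.0\{a} + a.X :: —a→ m0, —b→ m1
  m1 = b.0\{a} :: —b→ m2
  m2 = 0\{a} :: deadlocked
Reachable graph of Q (4 states):
  n0 = rec X. b.b.0\{a} + a.X + b.0 :: —a→ n0, —b→ n1, —b→ n2
  n1 = 0 :: deadlocked
  n2 = b.0\{a} :: —b→ n3
  n3 = 0\{a} :: deadlocked
Bisimilarity quotient blocks:
  B0 = {m0}
  B1 = {m1, n2}
  B2 = {m2, n1, n3}
  B3 = {n0}
m0 ∈ B0, n0 ∈ B3 → different blocks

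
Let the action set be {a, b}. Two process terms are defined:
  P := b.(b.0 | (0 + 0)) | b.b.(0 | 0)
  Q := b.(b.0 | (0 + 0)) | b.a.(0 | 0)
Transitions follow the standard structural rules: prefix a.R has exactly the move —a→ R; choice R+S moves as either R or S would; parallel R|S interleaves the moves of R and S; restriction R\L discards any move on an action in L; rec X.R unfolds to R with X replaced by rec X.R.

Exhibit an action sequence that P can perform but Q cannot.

bbbb

Reachable graph of P (9 states):
  u0 = b.(b.0 | (0 + 0)) | b.b.(0 | 0) | ··b··> u1, ··b··> u2
  u1 = b.(b.0 | (0 + 0)) | b.(0 | 0) | ··b··> u3, ··b··> u4
  u2 = b.0 | (0 + 0) | b.b.(0 | 0) | ··b··> u4, ··b··> u5
  u3 = b.(b.0 | (0 + 0)) | (0 | 0) | ··b··> u6
  u4 = b.0 | (0 + 0) | b.(0 | 0) | ··b··> u6, ··b··> u7
  u5 = 0 | (0 + 0) | b.b.(0 | 0) | ··b··> u7
  u6 = b.0 | (0 + 0) | (0 | 0) | ··b··> u8
  u7 = 0 | (0 + 0) | b.(0 | 0) | ··b··> u8
  u8 = 0 | (0 + 0) | (0 | 0) | ∅
Reachable graph of Q (9 states):
  v0 = b.(b.0 | (0 + 0)) | b.a.(0 | 0) | ··b··> v1, ··b··> v2
  v1 = b.(b.0 | (0 + 0)) | a.(0 | 0) | ··a··> v3, ··b··> v4
  v2 = b.0 | (0 + 0) | b.a.(0 | 0) | ··b··> v4, ··b··> v5
  v3 = b.(b.0 | (0 + 0)) | (0 | 0) | ··b··> v6
  v4 = b.0 | (0 + 0) | a.(0 | 0) | ··a··> v6, ··b··> v7
  v5 = 0 | (0 + 0) | b.a.(0 | 0) | ··b··> v7
  v6 = b.0 | (0 + 0) | (0 | 0) | ··b··> v8
  v7 = 0 | (0 + 0) | a.(0 | 0) | ··a··> v8
  v8 = 0 | (0 + 0) | (0 | 0) | ∅
Executing bbbb from P (initial set {u0}):
  [1] b ⇒ {u1, u2}
  [2] b ⇒ {u3, u4, u5}
  [3] b ⇒ {u6, u7}
  [4] b ⇒ {u8}
  P completes σ.
Executing bbbb from Q (initial set {v0}):
  [1] b ⇒ {v1, v2}
  [2] b ⇒ {v4, v5}
  [3] b ⇒ {v7}
  [4] b ⇒ no successor for Q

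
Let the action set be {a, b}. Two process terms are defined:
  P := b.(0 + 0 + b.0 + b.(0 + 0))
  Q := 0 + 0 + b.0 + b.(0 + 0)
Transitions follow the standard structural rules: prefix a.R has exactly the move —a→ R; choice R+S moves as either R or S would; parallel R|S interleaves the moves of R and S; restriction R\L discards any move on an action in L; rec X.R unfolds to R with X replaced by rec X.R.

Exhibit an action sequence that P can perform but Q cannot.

Reachable graph of P (4 states):
  p0 = b.(0 + 0 + b.0 + b.(0 + 0)) → ··b··> p1
  p1 = 0 + 0 + b.0 + b.(0 + 0) → ··b··> p2, ··b··> p3
  p2 = 0 → stopped
  p3 = 0 + 0 → stopped
Reachable graph of Q (3 states):
  q0 = 0 + 0 + b.0 + b.(0 + 0) → ··b··> q1, ··b··> q2
  q1 = 0 → stopped
  q2 = 0 + 0 → stopped
Run σ = ⟨bb⟩ on P: start {p0}
  [1] b ⇒ {p1}
  [2] b ⇒ {p2, p3}
  ✓ P
Run σ = ⟨bb⟩ on Q: start {q0}
  [1] b ⇒ {q1, q2}
  [2] b ⇒ ∅  — Q cannot continue

bb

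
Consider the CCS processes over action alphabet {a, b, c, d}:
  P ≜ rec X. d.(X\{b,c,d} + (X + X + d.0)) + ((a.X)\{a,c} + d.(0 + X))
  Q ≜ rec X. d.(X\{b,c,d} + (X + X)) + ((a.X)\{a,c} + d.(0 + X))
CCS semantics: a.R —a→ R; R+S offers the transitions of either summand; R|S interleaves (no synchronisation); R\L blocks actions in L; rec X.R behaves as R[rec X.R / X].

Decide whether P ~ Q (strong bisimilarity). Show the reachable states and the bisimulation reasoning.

NO

P's transition system — 4 states:
  u0 = rec X. d.(X\{b,c,d} + (X + X + d.0)) + ((a.X)\{a,c} + d.(0 + X)) ⊢ ··d··> u1, ··d··> u2
  u1 = (rec X. d.(X\{b,c,d} + (X + X + d.0)) + ((a.X)\{a,c} + d.(0 + X)))\{b,c,d} + ((rec X. d.(X\{b,c,d} + (X + X + d.0)) + ((a.X)\{a,c} + d.(0 + X))) + (rec X. d.(X\{b,c,d} + (X + X + d.0)) + ((a.X)\{a,c} + d.(0 + X))) + d.0) ⊢ ··d··> u1, ··d··> u2, ··d··> u3
  u2 = 0 + (rec X. d.(X\{b,c,d} + (X + X + d.0)) + ((a.X)\{a,c} + d.(0 + X))) ⊢ ··d··> u1, ··d··> u2
  u3 = 0 ⊢ stopped
Q's transition system — 3 states:
  v0 = rec X. d.(X\{b,c,d} + (X + X)) + ((a.X)\{a,c} + d.(0 + X)) ⊢ ··d··> v1, ··d··> v2
  v1 = (rec X. d.(X\{b,c,d} + (X + X)) + ((a.X)\{a,c} + d.(0 + X)))\{b,c,d} + ((rec X. d.(X\{b,c,d} + (X + X)) + ((a.X)\{a,c} + d.(0 + X))) + (rec X. d.(X\{b,c,d} + (X + X)) + ((a.X)\{a,c} + d.(0 + X)))) ⊢ ··d··> v1, ··d··> v2
  v2 = 0 + (rec X. d.(X\{b,c,d} + (X + X)) + ((a.X)\{a,c} + d.(0 + X))) ⊢ ··d··> v1, ··d··> v2
Partition-refinement fixed point:
  B0 = {u0, u2}
  B1 = {u1}
  B2 = {u3}
  B3 = {v0, v1, v2}
u0 ∈ B0, v0 ∈ B3 → different blocks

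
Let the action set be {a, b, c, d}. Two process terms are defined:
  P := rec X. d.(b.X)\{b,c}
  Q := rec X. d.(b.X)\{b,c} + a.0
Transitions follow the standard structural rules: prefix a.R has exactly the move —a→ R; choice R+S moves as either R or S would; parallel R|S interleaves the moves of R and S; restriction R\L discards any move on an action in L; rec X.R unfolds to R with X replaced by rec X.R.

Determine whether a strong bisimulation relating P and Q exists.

NO

P's transition system — 2 states:
  s0 = rec X. d.(b.X)\{b,c} | =d=> s1
  s1 = (b.(rec X. d.(b.X)\{b,c}))\{b,c} | (no moves)
Q's transition system — 3 states:
  t0 = rec X. d.(b.X)\{b,c} + a.0 | =a=> t1, =d=> t2
  t1 = 0 | (no moves)
  t2 = (b.(rec X. d.(b.X)\{b,c} + a.0))\{b,c} | (no moves)
Coarsest stable partition (strong bisimilarity classes):
  B0 = {s0}
  B1 = {s1, t1, t2}
  B2 = {t0}
s0 ∈ B0, t0 ∈ B2 → different blocks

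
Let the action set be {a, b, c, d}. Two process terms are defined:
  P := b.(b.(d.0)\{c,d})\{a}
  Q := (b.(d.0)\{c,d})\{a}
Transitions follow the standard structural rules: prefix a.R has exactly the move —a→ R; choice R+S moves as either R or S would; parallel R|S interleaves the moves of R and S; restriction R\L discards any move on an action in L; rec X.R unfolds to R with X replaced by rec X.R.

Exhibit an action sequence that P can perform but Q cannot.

Reachable graph of P (3 states):
  p0 = b.(b.(d.0)\{c,d})\{a} :: ··b··> p1
  p1 = (b.(d.0)\{c,d})\{a} :: ··b··> p2
  p2 = (d.0)\{c,d}\{a} :: ∅
Reachable graph of Q (2 states):
  q0 = (b.(d.0)\{c,d})\{a} :: ··b··> q1
  q1 = (d.0)\{c,d}\{a} :: ∅
Trace ⟨bb⟩ through P, begin at {p0}:
  step 1 (b): {p1}
  step 2 (b): {p2}
  P completes σ.
Trace ⟨bb⟩ through Q, begin at {q0}:
  step 1 (b): {q1}
  step 2 (b): ∅ (Q stuck)

bb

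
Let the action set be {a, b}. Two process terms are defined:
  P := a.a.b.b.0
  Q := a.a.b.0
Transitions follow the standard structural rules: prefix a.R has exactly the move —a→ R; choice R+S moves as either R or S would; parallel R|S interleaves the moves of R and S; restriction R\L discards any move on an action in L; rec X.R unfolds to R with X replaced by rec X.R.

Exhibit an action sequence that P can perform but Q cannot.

P's transition system — 5 states:
  u0 = a.a.b.b.0 ⊢ =a=> u1
  u1 = a.b.b.0 ⊢ =a=> u2
  u2 = b.b.0 ⊢ =b=> u3
  u3 = b.0 ⊢ =b=> u4
  u4 = 0 ⊢ deadlocked
Q's transition system — 4 states:
  v0 = a.a.b.0 ⊢ =a=> v1
  v1 = a.b.0 ⊢ =a=> v2
  v2 = b.0 ⊢ =b=> v3
  v3 = 0 ⊢ deadlocked
Executing aabb from P (initial set {u0}):
  [1] a ⇒ {u1}
  [2] a ⇒ {u2}
  [3] b ⇒ {u3}
  [4] b ⇒ {u4}
  — P admits the full trace.
Executing aabb from Q (initial set {v0}):
  [1] a ⇒ {v1}
  [2] a ⇒ {v2}
  [3] b ⇒ {v3}
  [4] b ⇒ ∅  — Q cannot continue

aabb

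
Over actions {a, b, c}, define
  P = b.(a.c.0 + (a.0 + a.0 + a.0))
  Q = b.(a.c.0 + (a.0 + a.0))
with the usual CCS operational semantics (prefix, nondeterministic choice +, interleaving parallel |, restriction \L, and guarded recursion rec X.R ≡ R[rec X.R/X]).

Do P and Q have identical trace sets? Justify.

traces(P) = traces(Q)

Reachable graph of P (4 states):
  p0 = b.(a.c.0 + (a.0 + a.0 + a.0)) ⊢ ··b··> p1
  p1 = a.c.0 + (a.0 + a.0 + a.0) ⊢ ··a··> p2, ··a··> p3
  p2 = 0 ⊢ stopped
  p3 = c.0 ⊢ ··c··> p2
Reachable graph of Q (4 states):
  q0 = b.(a.c.0 + (a.0 + a.0)) ⊢ ··b··> q1
  q1 = a.c.0 + (a.0 + a.0) ⊢ ··a··> q2, ··a··> q3
  q2 = 0 ⊢ stopped
  q3 = c.0 ⊢ ··c··> q2
Partition-refinement fixed point:
  B0 = {p0, q0}
  B1 = {p1, q1}
  B2 = {p2, q2}
  B3 = {p3, q3}
p0 ∈ B0, q0 ∈ B0 → same block
Bisimilar ⇒ trace-equivalent.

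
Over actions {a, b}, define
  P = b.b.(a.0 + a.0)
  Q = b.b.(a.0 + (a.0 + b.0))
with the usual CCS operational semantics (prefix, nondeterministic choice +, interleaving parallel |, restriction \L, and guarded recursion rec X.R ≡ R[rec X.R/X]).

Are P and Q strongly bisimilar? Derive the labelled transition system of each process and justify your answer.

LTS(P): 4 reachable states
  s0 = b.b.(a.0 + a.0) | —b→ s1
  s1 = b.(a.0 + a.0) | —b→ s2
  s2 = a.0 + a.0 | —a→ s3
  s3 = 0 | (no moves)
LTS(Q): 4 reachable states
  t0 = b.b.(a.0 + (a.0 + b.0)) | —b→ t1
  t1 = b.(a.0 + (a.0 + b.0)) | —b→ t2
  t2 = a.0 + (a.0 + b.0) | —a→ t3, —b→ t3
  t3 = 0 | (no moves)
Bisimilarity quotient blocks:
  B0 = {s0}
  B1 = {s1}
  B2 = {s2}
  B3 = {s3, t3}
  B4 = {t0}
  B5 = {t1}
  B6 = {t2}
s0 ∈ B0, t0 ∈ B4 → different blocks

P ≁ Q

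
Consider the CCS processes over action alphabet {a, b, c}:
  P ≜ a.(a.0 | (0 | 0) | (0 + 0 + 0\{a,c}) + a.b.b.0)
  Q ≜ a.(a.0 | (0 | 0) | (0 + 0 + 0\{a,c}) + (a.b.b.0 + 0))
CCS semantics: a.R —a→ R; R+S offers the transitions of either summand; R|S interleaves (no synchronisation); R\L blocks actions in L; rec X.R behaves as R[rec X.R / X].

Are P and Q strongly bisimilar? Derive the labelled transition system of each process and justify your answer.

bisimilar

LTS(P): 6 reachable states
  p0 = a.(a.0 | (0 | 0) | (0 + 0 + 0\{a,c}) + a.b.b.0) → =a=> p1
  p1 = a.0 | (0 | 0) | (0 + 0 + 0\{a,c}) + a.b.b.0 → =a=> p2, =a=> p3
  p2 = 0 | (0 | 0) | (0 + 0 + 0\{a,c}) → stopped
  p3 = b.b.0 → =b=> p4
  p4 = b.0 → =b=> p5
  p5 = 0 → stopped
LTS(Q): 6 reachable states
  q0 = a.(a.0 | (0 | 0) | (0 + 0 + 0\{a,c}) + (a.b.b.0 + 0)) → =a=> q1
  q1 = a.0 | (0 | 0) | (0 + 0 + 0\{a,c}) + (a.b.b.0 + 0) → =a=> q2, =a=> q3
  q2 = 0 | (0 | 0) | (0 + 0 + 0\{a,c}) → stopped
  q3 = b.b.0 → =b=> q4
  q4 = b.0 → =b=> q5
  q5 = 0 → stopped
Partition-refinement fixed point:
  B0 = {p0, q0}
  B1 = {p1, q1}
  B2 = {p2, p5, q2, q5}
  B3 = {p3, q3}
  B4 = {p4, q4}
p0 ∈ B0, q0 ∈ B0 → same block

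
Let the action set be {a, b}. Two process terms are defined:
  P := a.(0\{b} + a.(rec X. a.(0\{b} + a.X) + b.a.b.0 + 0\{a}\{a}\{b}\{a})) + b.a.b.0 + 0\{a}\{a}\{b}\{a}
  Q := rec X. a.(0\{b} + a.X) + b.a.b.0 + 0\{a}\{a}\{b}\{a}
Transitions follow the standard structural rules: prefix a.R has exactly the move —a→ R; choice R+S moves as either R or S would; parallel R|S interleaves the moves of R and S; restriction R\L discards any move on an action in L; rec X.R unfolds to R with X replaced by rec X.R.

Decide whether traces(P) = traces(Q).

YES

P's transition system — 6 states:
  s0 = a.(0\{b} + a.(rec X. a.(0\{b} + a.X) + b.a.b.0 + 0\{a}\{a}\{b}\{a})) + b.a.b.0 + 0\{a}\{a}\{b}\{a} :: =a=> s1, =b=> s2
  s1 = 0\{b} + a.(rec X. a.(0\{b} + a.X) + b.a.b.0 + 0\{a}\{a}\{b}\{a}) :: =a=> s3
  s2 = a.b.0 :: =a=> s4
  s3 = rec X. a.(0\{b} + a.X) + b.a.b.0 + 0\{a}\{a}\{b}\{a} :: =a=> s1, =b=> s2
  s4 = b.0 :: =b=> s5
  s5 = 0 :: stopped
Q's transition system — 5 states:
  t0 = rec X. a.(0\{b} + a.X) + b.a.b.0 + 0\{a}\{a}\{b}\{a} :: =a=> t1, =b=> t2
  t1 = 0\{b} + a.(rec X. a.(0\{b} + a.X) + b.a.b.0 + 0\{a}\{a}\{b}\{a}) :: =a=> t0
  t2 = a.b.0 :: =a=> t3
  t3 = b.0 :: =b=> t4
  t4 = 0 :: stopped
Partition-refinement fixed point:
  B0 = {s0, s3, t0}
  B1 = {s1, t1}
  B2 = {s2, t2}
  B3 = {s4, t3}
  B4 = {s5, t4}
s0 ∈ B0, t0 ∈ B0 → same block
Bisimilar ⇒ trace-equivalent.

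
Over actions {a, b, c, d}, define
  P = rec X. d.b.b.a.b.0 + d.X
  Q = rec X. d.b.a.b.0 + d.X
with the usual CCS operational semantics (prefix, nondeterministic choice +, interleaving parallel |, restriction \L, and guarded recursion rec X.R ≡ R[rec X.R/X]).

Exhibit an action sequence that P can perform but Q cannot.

P's transition system — 6 states:
  s0 = rec X. d.b.b.a.b.0 + d.X ⊢ ··d··> s0, ··d··> s1
  s1 = b.b.a.b.0 ⊢ ··b··> s2
  s2 = b.a.b.0 ⊢ ··b··> s3
  s3 = a.b.0 ⊢ ··a··> s4
  s4 = b.0 ⊢ ··b··> s5
  s5 = 0 ⊢ deadlocked
Q's transition system — 5 states:
  t0 = rec X. d.b.a.b.0 + d.X ⊢ ··d··> t0, ··d··> t1
  t1 = b.a.b.0 ⊢ ··b··> t2
  t2 = a.b.0 ⊢ ··a··> t3
  t3 = b.0 ⊢ ··b··> t4
  t4 = 0 ⊢ deadlocked
Trace ⟨dbb⟩ through P, begin at {s0}:
  [1] d ⇒ {s0, s1}
  [2] b ⇒ {s2}
  [3] b ⇒ {s3}
  P completes σ.
Trace ⟨dbb⟩ through Q, begin at {t0}:
  [1] d ⇒ {t0, t1}
  [2] b ⇒ {t2}
  [3] b ⇒ no successor for Q

dbb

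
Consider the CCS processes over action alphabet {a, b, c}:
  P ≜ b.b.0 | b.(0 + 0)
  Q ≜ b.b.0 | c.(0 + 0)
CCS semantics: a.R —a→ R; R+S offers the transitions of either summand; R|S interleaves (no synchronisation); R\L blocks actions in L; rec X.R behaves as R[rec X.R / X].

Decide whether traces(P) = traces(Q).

Reachable graph of P (6 states):
  p0 = b.b.0 | b.(0 + 0) → -b-> p1, -b-> p2
  p1 = b.0 | b.(0 + 0) → -b-> p3, -b-> p4
  p2 = b.b.0 | (0 + 0) → -b-> p4
  p3 = 0 | b.(0 + 0) → -b-> p5
  p4 = b.0 | (0 + 0) → -b-> p5
  p5 = 0 | (0 + 0) → ∅
Reachable graph of Q (6 states):
  q0 = b.b.0 | c.(0 + 0) → -b-> q1, -c-> q2
  q1 = b.0 | c.(0 + 0) → -b-> q3, -c-> q4
  q2 = b.b.0 | (0 + 0) → -b-> q4
  q3 = 0 | c.(0 + 0) → -c-> q5
  q4 = b.0 | (0 + 0) → -b-> q5
  q5 = 0 | (0 + 0) → ∅
Run σ = ⟨bbb⟩ on P: start {p0}
  after b @ step 1: {p1, p2}
  after b @ step 2: {p3, p4}
  after b @ step 3: {p5}
  ✓ P
Run σ = ⟨bbb⟩ on Q: start {q0}
  after b @ step 1: {q1}
  after b @ step 2: {q3}
  after b @ step 3: ∅  — Q cannot continue

trace-distinct — witness ⟨bbb⟩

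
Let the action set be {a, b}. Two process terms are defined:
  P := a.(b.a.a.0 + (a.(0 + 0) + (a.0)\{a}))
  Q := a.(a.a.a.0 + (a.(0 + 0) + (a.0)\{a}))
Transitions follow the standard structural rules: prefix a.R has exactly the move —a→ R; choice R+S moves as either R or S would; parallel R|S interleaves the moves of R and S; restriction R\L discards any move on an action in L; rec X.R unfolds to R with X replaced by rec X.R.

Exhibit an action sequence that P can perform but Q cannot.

ab

LTS(P): 6 reachable states
  u0 = a.(b.a.a.0 + (a.(0 + 0) + (a.0)\{a})) ⊢ =a=> u1
  u1 = b.a.a.0 + (a.(0 + 0) + (a.0)\{a}) ⊢ =a=> u2, =b=> u3
  u2 = 0 + 0 ⊢ stopped
  u3 = a.a.0 ⊢ =a=> u4
  u4 = a.0 ⊢ =a=> u5
  u5 = 0 ⊢ stopped
LTS(Q): 6 reachable states
  v0 = a.(a.a.a.0 + (a.(0 + 0) + (a.0)\{a})) ⊢ =a=> v1
  v1 = a.a.a.0 + (a.(0 + 0) + (a.0)\{a}) ⊢ =a=> v2, =a=> v3
  v2 = 0 + 0 ⊢ stopped
  v3 = a.a.0 ⊢ =a=> v4
  v4 = a.0 ⊢ =a=> v5
  v5 = 0 ⊢ stopped
Executing ab from P (initial set {u0}):
  [1] a ⇒ {u1}
  [2] b ⇒ {u3}
  ✓ P
Executing ab from Q (initial set {v0}):
  [1] a ⇒ {v1}
  [2] b ⇒ ∅ (Q stuck)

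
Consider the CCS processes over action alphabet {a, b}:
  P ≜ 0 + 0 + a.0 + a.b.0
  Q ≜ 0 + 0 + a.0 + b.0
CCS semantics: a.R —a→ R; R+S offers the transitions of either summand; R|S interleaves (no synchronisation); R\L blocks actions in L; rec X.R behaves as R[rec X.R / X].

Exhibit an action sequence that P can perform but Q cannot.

ab

Reachable graph of P (3 states):
  u0 = 0 + 0 + a.0 + a.b.0 | ··a··> u1, ··a··> u2
  u1 = 0 | deadlocked
  u2 = b.0 | ··b··> u1
Reachable graph of Q (2 states):
  v0 = 0 + 0 + a.0 + b.0 | ··a··> v1, ··b··> v1
  v1 = 0 | deadlocked
Executing ab from P (initial set {u0}):
  [1] a ⇒ {u1, u2}
  [2] b ⇒ {u1}
  — P admits the full trace.
Executing ab from Q (initial set {v0}):
  [1] a ⇒ {v1}
  [2] b ⇒ ∅  — Q cannot continue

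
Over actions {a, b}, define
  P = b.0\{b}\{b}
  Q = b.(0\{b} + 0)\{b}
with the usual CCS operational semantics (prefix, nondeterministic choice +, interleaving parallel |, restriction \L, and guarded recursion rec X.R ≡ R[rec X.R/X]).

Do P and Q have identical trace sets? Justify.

P's transition system — 2 states:
  p0 = b.0\{b}\{b} has moves -b-> p1
  p1 = 0\{b}\{b} has moves stopped
Q's transition system — 2 states:
  q0 = b.(0\{b} + 0)\{b} has moves -b-> q1
  q1 = (0\{b} + 0)\{b} has moves stopped
Coarsest stable partition (strong bisimilarity classes):
  B0 = {p0, q0}
  B1 = {p1, q1}
p0 ∈ B0, q0 ∈ B0 → same block
Bisimilar ⇒ trace-equivalent.

YES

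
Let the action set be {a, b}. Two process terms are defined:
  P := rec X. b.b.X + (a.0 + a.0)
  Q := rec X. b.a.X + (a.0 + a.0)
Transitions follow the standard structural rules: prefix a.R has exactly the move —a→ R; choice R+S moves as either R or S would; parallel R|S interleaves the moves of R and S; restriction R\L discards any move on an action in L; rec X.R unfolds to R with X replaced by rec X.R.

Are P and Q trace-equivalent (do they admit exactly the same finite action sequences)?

LTS(P): 3 reachable states
  p0 = rec X. b.b.X + (a.0 + a.0) ⊢ -a-> p1, -b-> p2
  p1 = 0 ⊢ stopped
  p2 = b.(rec X. b.b.X + (a.0 + a.0)) ⊢ -b-> p0
LTS(Q): 3 reachable states
  q0 = rec X. b.a.X + (a.0 + a.0) ⊢ -a-> q1, -b-> q2
  q1 = 0 ⊢ stopped
  q2 = a.(rec X. b.a.X + (a.0 + a.0)) ⊢ -a-> q0
Trace ⟨bb⟩ through P, begin at {p0}:
  [1] b ⇒ {p2}
  [2] b ⇒ {p0}
  ✓ P
Trace ⟨bb⟩ through Q, begin at {q0}:
  [1] b ⇒ {q2}
  [2] b ⇒ ∅  — Q cannot continue

NO — witness ⟨bb⟩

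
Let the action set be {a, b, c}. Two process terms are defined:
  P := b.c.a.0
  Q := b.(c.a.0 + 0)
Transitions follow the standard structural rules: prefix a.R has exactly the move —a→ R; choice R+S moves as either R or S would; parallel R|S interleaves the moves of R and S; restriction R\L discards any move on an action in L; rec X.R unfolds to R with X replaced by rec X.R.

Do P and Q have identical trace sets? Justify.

traces(P) = traces(Q)

LTS(P): 4 reachable states
  u0 = b.c.a.0 → —b→ u1
  u1 = c.a.0 → —c→ u2
  u2 = a.0 → —a→ u3
  u3 = 0 → ·
LTS(Q): 4 reachable states
  v0 = b.(c.a.0 + 0) → —b→ v1
  v1 = c.a.0 + 0 → —c→ v2
  v2 = a.0 → —a→ v3
  v3 = 0 → ·
Coarsest stable partition (strong bisimilarity classes):
  B0 = {u0, v0}
  B1 = {u1, v1}
  B2 = {u2, v2}
  B3 = {u3, v3}
u0 ∈ B0, v0 ∈ B0 → same block
Bisimilar ⇒ trace-equivalent.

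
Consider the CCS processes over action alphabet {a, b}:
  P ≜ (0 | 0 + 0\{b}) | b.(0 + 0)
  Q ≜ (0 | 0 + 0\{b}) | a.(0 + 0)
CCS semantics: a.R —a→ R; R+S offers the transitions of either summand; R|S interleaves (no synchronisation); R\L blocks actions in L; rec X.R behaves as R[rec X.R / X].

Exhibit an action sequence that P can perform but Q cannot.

LTS(P): 2 reachable states
  u0 = (0 | 0 + 0\{b}) | b.(0 + 0) → =b=> u1
  u1 = (0 | 0 + 0\{b}) | (0 + 0) → (no moves)
LTS(Q): 2 reachable states
  v0 = (0 | 0 + 0\{b}) | a.(0 + 0) → =a=> v1
  v1 = (0 | 0 + 0\{b}) | (0 + 0) → (no moves)
Run σ = ⟨b⟩ on P: start {u0}
  [1] b ⇒ {u1}
  P completes σ.
Run σ = ⟨b⟩ on Q: start {v0}
  [1] b ⇒ no successor for Q

b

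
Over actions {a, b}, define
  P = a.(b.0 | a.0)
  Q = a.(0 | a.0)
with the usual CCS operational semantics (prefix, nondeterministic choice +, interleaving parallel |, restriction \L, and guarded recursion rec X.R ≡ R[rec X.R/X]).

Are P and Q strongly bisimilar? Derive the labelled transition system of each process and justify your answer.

Reachable graph of P (5 states):
  u0 = a.(b.0 | a.0) → ··a··> u1
  u1 = b.0 | a.0 → ··a··> u2, ··b··> u3
  u2 = b.0 | 0 → ··b··> u4
  u3 = 0 | a.0 → ··a··> u4
  u4 = 0 | 0 → deadlocked
Reachable graph of Q (3 states):
  v0 = a.(0 | a.0) → ··a··> v1
  v1 = 0 | a.0 → ··a··> v2
  v2 = 0 | 0 → deadlocked
Bisimilarity quotient blocks:
  B0 = {u0}
  B1 = {u1}
  B2 = {u3, v1}
  B3 = {u4, v2}
  B4 = {u2}
  B5 = {v0}
u0 ∈ B0, v0 ∈ B5 → different blocks

not bisimilar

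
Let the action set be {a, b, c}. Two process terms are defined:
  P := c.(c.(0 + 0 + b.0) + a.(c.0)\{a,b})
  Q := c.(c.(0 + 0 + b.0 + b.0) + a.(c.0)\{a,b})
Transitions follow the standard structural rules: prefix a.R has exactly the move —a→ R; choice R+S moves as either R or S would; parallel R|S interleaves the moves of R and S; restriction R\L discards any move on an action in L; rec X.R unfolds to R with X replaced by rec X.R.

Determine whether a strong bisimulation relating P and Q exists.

Reachable graph of P (6 states):
  p0 = c.(c.(0 + 0 + b.0) + a.(c.0)\{a,b}) has moves =c=> p1
  p1 = c.(0 + 0 + b.0) + a.(c.0)\{a,b} has moves =a=> p2, =c=> p3
  p2 = (c.0)\{a,b} has moves =c=> p4
  p3 = 0 + 0 + b.0 has moves =b=> p5
  p4 = 0\{a,b} has moves (no moves)
  p5 = 0 has moves (no moves)
Reachable graph of Q (6 states):
  q0 = c.(c.(0 + 0 + b.0 + b.0) + a.(c.0)\{a,b}) has moves =c=> q1
  q1 = c.(0 + 0 + b.0 + b.0) + a.(c.0)\{a,b} has moves =a=> q2, =c=> q3
  q2 = (c.0)\{a,b} has moves =c=> q4
  q3 = 0 + 0 + b.0 + b.0 has moves =b=> q5
  q4 = 0\{a,b} has moves (no moves)
  q5 = 0 has moves (no moves)
Bisimilarity quotient blocks:
  B0 = {p0, q0}
  B1 = {p1, q1}
  B2 = {p3, q3}
  B3 = {p4, p5, q4, q5}
  B4 = {p2, q2}
p0 ∈ B0, q0 ∈ B0 → same block

bisimilar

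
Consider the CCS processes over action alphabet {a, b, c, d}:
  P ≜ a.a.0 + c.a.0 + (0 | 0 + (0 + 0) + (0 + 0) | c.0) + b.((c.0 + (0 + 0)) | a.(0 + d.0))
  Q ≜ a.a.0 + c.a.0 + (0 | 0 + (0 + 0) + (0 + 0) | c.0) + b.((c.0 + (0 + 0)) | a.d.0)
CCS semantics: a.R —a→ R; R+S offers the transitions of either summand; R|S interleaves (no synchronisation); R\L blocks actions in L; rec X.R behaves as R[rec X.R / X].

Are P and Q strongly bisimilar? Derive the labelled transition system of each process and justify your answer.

Reachable graph of P (10 states):
  u0 = a.a.0 + c.a.0 + (0 | 0 + (0 + 0) + (0 + 0) | c.0) + b.((c.0 + (0 + 0)) | a.(0 + d.0)) | =a=> u1, =b=> u2, =c=> u1, =c=> u3
  u1 = a.0 | =a=> u4
  u2 = (c.0 + (0 + 0)) | a.(0 + d.0) | =a=> u5, =c=> u6
  u3 = (0 + 0) | 0 | deadlocked
  u4 = 0 | deadlocked
  u5 = (c.0 + (0 + 0)) | (0 + d.0) | =c=> u7, =d=> u8
  u6 = 0 | a.(0 + d.0) | =a=> u7
  u7 = 0 | (0 + d.0) | =d=> u9
  u8 = (c.0 + (0 + 0)) | 0 | =c=> u9
  u9 = 0 | 0 | deadlocked
Reachable graph of Q (10 states):
  v0 = a.a.0 + c.a.0 + (0 | 0 + (0 + 0) + (0 + 0) | c.0) + b.((c.0 + (0 + 0)) | a.d.0) | =a=> v1, =b=> v2, =c=> v1, =c=> v3
  v1 = a.0 | =a=> v4
  v2 = (c.0 + (0 + 0)) | a.d.0 | =a=> v5, =c=> v6
  v3 = (0 + 0) | 0 | deadlocked
  v4 = 0 | deadlocked
  v5 = (c.0 + (0 + 0)) | d.0 | =c=> v7, =d=> v8
  v6 = 0 | a.d.0 | =a=> v7
  v7 = 0 | d.0 | =d=> v9
  v8 = (c.0 + (0 + 0)) | 0 | =c=> v9
  v9 = 0 | 0 | deadlocked
Partition-refinement fixed point:
  B0 = {u0, v0}
  B1 = {u3, u4, u9, v3, v4, v9}
  B2 = {u2, v2}
  B3 = {u6, v6}
  B4 = {u7, v7}
  B5 = {u5, v5}
  B6 = {u8, v8}
  B7 = {u1, v1}
u0 ∈ B0, v0 ∈ B0 → same block

bisimilar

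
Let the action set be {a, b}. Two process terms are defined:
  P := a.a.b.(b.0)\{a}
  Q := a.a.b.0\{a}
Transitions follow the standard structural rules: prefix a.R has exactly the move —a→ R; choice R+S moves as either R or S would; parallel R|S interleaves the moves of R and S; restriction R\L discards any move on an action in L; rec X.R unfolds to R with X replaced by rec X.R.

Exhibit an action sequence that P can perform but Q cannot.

Reachable graph of P (5 states):
  m0 = a.a.b.(b.0)\{a} → —a→ m1
  m1 = a.b.(b.0)\{a} → —a→ m2
  m2 = b.(b.0)\{a} → —b→ m3
  m3 = (b.0)\{a} → —b→ m4
  m4 = 0\{a} → stopped
Reachable graph of Q (4 states):
  n0 = a.a.b.0\{a} → —a→ n1
  n1 = a.b.0\{a} → —a→ n2
  n2 = b.0\{a} → —b→ n3
  n3 = 0\{a} → stopped
Executing aabb from P (initial set {m0}):
  after a @ step 1: {m1}
  after a @ step 2: {m2}
  after b @ step 3: {m3}
  after b @ step 4: {m4}
  ✓ P
Executing aabb from Q (initial set {n0}):
  after a @ step 1: {n1}
  after a @ step 2: {n2}
  after b @ step 3: {n3}
  after b @ step 4: ∅ (Q stuck)

aabb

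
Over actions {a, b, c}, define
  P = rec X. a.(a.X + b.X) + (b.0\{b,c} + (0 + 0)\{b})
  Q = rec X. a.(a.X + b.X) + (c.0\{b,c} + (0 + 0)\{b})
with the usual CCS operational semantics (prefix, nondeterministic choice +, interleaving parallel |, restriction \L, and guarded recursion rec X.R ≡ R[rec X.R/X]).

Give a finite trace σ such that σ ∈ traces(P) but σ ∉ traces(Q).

b

P's transition system — 3 states:
  u0 = rec X. a.(a.X + b.X) + (b.0\{b,c} + (0 + 0)\{b}) ⊢ --a--▸ u1, --b--▸ u2
  u1 = a.(rec X. a.(a.X + b.X) + (b.0\{b,c} + (0 + 0)\{b})) + b.(rec X. a.(a.X + b.X) + (b.0\{b,c} + (0 + 0)\{b})) ⊢ --a--▸ u0, --b--▸ u0
  u2 = 0\{b,c} ⊢ deadlocked
Q's transition system — 3 states:
  v0 = rec X. a.(a.X + b.X) + (c.0\{b,c} + (0 + 0)\{b}) ⊢ --a--▸ v1, --c--▸ v2
  v1 = a.(rec X. a.(a.X + b.X) + (c.0\{b,c} + (0 + 0)\{b})) + b.(rec X. a.(a.X + b.X) + (c.0\{b,c} + (0 + 0)\{b})) ⊢ --a--▸ v0, --b--▸ v0
  v2 = 0\{b,c} ⊢ deadlocked
Run σ = ⟨b⟩ on P: start {u0}
  step 1 (b): {u2}
  P completes σ.
Run σ = ⟨b⟩ on Q: start {v0}
  step 1 (b): ∅  — Q cannot continue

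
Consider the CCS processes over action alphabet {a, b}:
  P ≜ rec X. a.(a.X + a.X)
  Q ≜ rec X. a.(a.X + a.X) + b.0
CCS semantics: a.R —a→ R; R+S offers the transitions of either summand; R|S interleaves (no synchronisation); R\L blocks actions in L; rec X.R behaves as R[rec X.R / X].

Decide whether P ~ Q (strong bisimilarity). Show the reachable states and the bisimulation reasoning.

NO

P's transition system — 2 states:
  s0 = rec X. a.(a.X + a.X) | ··a··> s1
  s1 = a.(rec X. a.(a.X + a.X)) + a.(rec X. a.(a.X + a.X)) | ··a··> s0
Q's transition system — 3 states:
  t0 = rec X. a.(a.X + a.X) + b.0 | ··a··> t1, ··b··> t2
  t1 = a.(rec X. a.(a.X + a.X) + b.0) + a.(rec X. a.(a.X + a.X) + b.0) | ··a··> t0
  t2 = 0 | stopped
Coarsest stable partition (strong bisimilarity classes):
  B0 = {s0, s1}
  B1 = {t0}
  B2 = {t1}
  B3 = {t2}
s0 ∈ B0, t0 ∈ B1 → different blocks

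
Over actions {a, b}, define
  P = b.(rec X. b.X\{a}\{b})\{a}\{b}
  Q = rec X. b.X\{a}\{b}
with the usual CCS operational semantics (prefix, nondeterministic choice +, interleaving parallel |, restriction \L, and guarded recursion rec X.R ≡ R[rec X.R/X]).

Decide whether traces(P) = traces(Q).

P's transition system — 2 states:
  p0 = b.(rec X. b.X\{a}\{b})\{a}\{b} ⊢ —b→ p1
  p1 = (rec X. b.X\{a}\{b})\{a}\{b} ⊢ stopped
Q's transition system — 2 states:
  q0 = rec X. b.X\{a}\{b} ⊢ —b→ q1
  q1 = (rec X. b.X\{a}\{b})\{a}\{b} ⊢ stopped
Coarsest stable partition (strong bisimilarity classes):
  B0 = {p0, q0}
  B1 = {p1, q1}
p0 ∈ B0, q0 ∈ B0 → same block
Bisimilar ⇒ trace-equivalent.

YES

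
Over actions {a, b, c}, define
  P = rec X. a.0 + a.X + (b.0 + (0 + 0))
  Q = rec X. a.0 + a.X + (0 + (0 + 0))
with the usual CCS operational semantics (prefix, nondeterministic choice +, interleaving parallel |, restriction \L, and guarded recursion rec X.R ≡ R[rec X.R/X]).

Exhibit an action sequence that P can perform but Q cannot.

b

LTS(P): 2 reachable states
  u0 = rec X. a.0 + a.X + (b.0 + (0 + 0)) ⊢ —a→ u0, —a→ u1, —b→ u1
  u1 = 0 ⊢ stopped
LTS(Q): 2 reachable states
  v0 = rec X. a.0 + a.X + (0 + (0 + 0)) ⊢ —a→ v0, —a→ v1
  v1 = 0 ⊢ stopped
Trace ⟨b⟩ through P, begin at {u0}:
  step 1 (b): {u1}
  — P admits the full trace.
Trace ⟨b⟩ through Q, begin at {v0}:
  step 1 (b): ∅  — Q cannot continue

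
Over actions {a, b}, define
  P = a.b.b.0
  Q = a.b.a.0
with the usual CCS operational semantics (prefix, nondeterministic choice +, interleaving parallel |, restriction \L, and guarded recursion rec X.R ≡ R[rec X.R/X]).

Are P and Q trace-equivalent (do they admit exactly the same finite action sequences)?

NO — witness ⟨abb⟩

P's transition system — 4 states:
  u0 = a.b.b.0 :: --a--▸ u1
  u1 = b.b.0 :: --b--▸ u2
  u2 = b.0 :: --b--▸ u3
  u3 = 0 :: (no moves)
Q's transition system — 4 states:
  v0 = a.b.a.0 :: --a--▸ v1
  v1 = b.a.0 :: --b--▸ v2
  v2 = a.0 :: --a--▸ v3
  v3 = 0 :: (no moves)
Executing abb from P (initial set {u0}):
  after a @ step 1: {u1}
  after b @ step 2: {u2}
  after b @ step 3: {u3}
  P completes σ.
Executing abb from Q (initial set {v0}):
  after a @ step 1: {v1}
  after b @ step 2: {v2}
  after b @ step 3: ∅  — Q cannot continue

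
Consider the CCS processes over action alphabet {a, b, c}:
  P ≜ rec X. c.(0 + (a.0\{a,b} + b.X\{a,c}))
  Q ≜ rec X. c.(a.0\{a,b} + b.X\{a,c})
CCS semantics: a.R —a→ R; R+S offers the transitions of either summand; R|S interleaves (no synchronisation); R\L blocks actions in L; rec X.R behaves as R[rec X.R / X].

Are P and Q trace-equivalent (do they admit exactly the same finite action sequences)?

YES

Reachable graph of P (4 states):
  p0 = rec X. c.(0 + (a.0\{a,b} + b.X\{a,c})) :: =c=> p1
  p1 = 0 + (a.0\{a,b} + b.(rec X. c.(0 + (a.0\{a,b} + b.X\{a,c})))\{a,c}) :: =a=> p2, =b=> p3
  p2 = 0\{a,b} :: ∅
  p3 = (rec X. c.(0 + (a.0\{a,b} + b.X\{a,c})))\{a,c} :: ∅
Reachable graph of Q (4 states):
  q0 = rec X. c.(a.0\{a,b} + b.X\{a,c}) :: =c=> q1
  q1 = a.0\{a,b} + b.(rec X. c.(a.0\{a,b} + b.X\{a,c}))\{a,c} :: =a=> q2, =b=> q3
  q2 = 0\{a,b} :: ∅
  q3 = (rec X. c.(a.0\{a,b} + b.X\{a,c}))\{a,c} :: ∅
Coarsest stable partition (strong bisimilarity classes):
  B0 = {p0, q0}
  B1 = {p1, q1}
  B2 = {p2, p3, q2, q3}
p0 ∈ B0, q0 ∈ B0 → same block
Bisimilar ⇒ trace-equivalent.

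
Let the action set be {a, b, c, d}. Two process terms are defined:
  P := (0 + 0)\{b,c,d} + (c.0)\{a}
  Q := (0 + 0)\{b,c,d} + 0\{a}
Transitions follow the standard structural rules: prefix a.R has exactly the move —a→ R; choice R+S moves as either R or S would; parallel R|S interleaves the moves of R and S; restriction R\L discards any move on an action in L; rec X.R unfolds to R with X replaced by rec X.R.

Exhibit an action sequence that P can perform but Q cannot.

c

Reachable graph of P (2 states):
  m0 = (0 + 0)\{b,c,d} + (c.0)\{a} :: =c=> m1
  m1 = 0\{a} :: ·
Reachable graph of Q (1 states):
  n0 = (0 + 0)\{b,c,d} + 0\{a} :: ·
Executing c from P (initial set {m0}):
  [1] c ⇒ {m1}
  — P admits the full trace.
Executing c from Q (initial set {n0}):
  [1] c ⇒ ∅ (Q stuck)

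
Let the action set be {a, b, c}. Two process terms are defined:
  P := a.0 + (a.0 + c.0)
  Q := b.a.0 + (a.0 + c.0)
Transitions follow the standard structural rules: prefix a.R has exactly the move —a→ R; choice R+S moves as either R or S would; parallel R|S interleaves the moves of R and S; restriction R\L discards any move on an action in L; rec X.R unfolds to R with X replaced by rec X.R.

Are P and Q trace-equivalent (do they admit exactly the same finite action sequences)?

trace-distinct — witness ⟨b⟩

P's transition system — 2 states:
  m0 = a.0 + (a.0 + c.0) ⊢ -a-> m1, -c-> m1
  m1 = 0 ⊢ deadlocked
Q's transition system — 3 states:
  n0 = b.a.0 + (a.0 + c.0) ⊢ -a-> n1, -b-> n2, -c-> n1
  n1 = 0 ⊢ deadlocked
  n2 = a.0 ⊢ -a-> n1
Executing b from Q (initial set {n0}):
  [1] b ⇒ {n2}
  — Q admits the full trace.
Executing b from P (initial set {m0}):
  [1] b ⇒ no successor for P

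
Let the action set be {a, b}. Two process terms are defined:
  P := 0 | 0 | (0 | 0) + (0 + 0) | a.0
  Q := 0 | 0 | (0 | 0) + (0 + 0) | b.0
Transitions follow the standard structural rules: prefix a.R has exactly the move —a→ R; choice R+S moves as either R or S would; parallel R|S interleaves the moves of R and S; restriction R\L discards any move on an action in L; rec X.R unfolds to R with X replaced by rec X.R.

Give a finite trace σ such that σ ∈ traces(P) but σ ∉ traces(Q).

a

LTS(P): 2 reachable states
  u0 = 0 | 0 | (0 | 0) + (0 + 0) | a.0 | —a→ u1
  u1 = (0 + 0) | 0 | (no moves)
LTS(Q): 2 reachable states
  v0 = 0 | 0 | (0 | 0) + (0 + 0) | b.0 | —b→ v1
  v1 = (0 + 0) | 0 | (no moves)
Trace ⟨a⟩ through P, begin at {u0}:
  [1] a ⇒ {u1}
  P completes σ.
Trace ⟨a⟩ through Q, begin at {v0}:
  [1] a ⇒ ∅  — Q cannot continue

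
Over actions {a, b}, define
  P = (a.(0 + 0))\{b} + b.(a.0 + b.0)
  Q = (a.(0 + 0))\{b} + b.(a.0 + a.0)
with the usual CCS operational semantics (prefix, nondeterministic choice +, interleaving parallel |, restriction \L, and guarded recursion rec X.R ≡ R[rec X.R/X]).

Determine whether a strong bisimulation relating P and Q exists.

NO

P's transition system — 4 states:
  p0 = (a.(0 + 0))\{b} + b.(a.0 + b.0) → =a=> p1, =b=> p2
  p1 = (0 + 0)\{b} → ·
  p2 = a.0 + b.0 → =a=> p3, =b=> p3
  p3 = 0 → ·
Q's transition system — 4 states:
  q0 = (a.(0 + 0))\{b} + b.(a.0 + a.0) → =a=> q1, =b=> q2
  q1 = (0 + 0)\{b} → ·
  q2 = a.0 + a.0 → =a=> q3
  q3 = 0 → ·
Partition-refinement fixed point:
  B0 = {p0}
  B1 = {p1, p3, q1, q3}
  B2 = {p2}
  B3 = {q0}
  B4 = {q2}
p0 ∈ B0, q0 ∈ B3 → different blocks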